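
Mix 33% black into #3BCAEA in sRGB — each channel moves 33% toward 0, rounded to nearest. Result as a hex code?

#28879D

#3BCAEA is rgb(59, 202, 234).
Lerp each channel 33% toward 0:
  R: 59 + 0.33×(0−59) = 59 − 19.47 = 39.53 → 40
  G: 202 − 66.66 = 135.34 → 135
  B: 234 − 77.22 = 156.78 → 157
rgb(40, 135, 157) = #28879D.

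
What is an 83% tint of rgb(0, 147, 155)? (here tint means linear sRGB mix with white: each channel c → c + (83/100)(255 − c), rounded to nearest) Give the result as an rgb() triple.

An 83% tint moves each channel 83% toward 255:
  R: 0 + 211.65 = 211.65 → 212
  G: 147 + 89.64 = 236.64 → 237
  B: 155 + 83 = 238 → 238

rgb(212, 237, 238)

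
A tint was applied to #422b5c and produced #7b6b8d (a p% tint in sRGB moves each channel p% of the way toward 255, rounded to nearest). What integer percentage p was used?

30%

#422b5c is rgb(66, 43, 92); #7b6b8d is rgb(123, 107, 141).
On the G channel (widest range): 107 ≈ 43 + (p/100)(255 − 43), so p ≈ 100×(107 − 43)/(255 − 43) = 6400/212 = 30.19.
p = 30 reproduces all three channels after rounding.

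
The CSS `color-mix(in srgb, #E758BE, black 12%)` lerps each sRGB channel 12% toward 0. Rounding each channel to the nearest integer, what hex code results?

#E758BE is rgb(231, 88, 190).
A 12% shade moves each channel 12% toward 0:
  R: 231 + 0.12×(0−231) = 231 − 27.72 = 203.28 → 203
  G: 88 + 0.12×(0−88) = 88 − 10.56 = 77.44 → 77
  B: 190 + 0.12×(0−190) = 190 − 22.8 = 167.2 → 167
rgb(203, 77, 167) = #CB4DA7.

#CB4DA7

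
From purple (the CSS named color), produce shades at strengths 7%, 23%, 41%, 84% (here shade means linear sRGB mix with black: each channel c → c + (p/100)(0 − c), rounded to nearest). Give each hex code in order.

CSS purple is rgb(128, 0, 128).
7%: (128 − 8.96 = 119.04→119, 0→0, 128 − 8.96 = 119.04→119) → #770077
23%: (128 − 29.44 = 98.56→99, 0→0, 128 − 29.44 = 98.56→99) → #630063
41%: (128 − 52.48 = 75.52→76, 0→0, 128 − 52.48 = 75.52→76) → #4c004c
84%: (128 − 107.52 = 20.48→20, 0→0, 128 − 107.52 = 20.48→20) → #140014

#770077, #630063, #4c004c, #140014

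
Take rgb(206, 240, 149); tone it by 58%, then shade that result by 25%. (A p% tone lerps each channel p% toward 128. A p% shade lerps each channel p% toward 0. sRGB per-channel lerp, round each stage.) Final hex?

Per channel, c → c + 0.58(128 − c):
  R: 206 − 45.24 = 160.76 → 161
  G: 240 − 64.96 = 175.04 → 175
  B: 149 + 0.58×(128−149) = 149 − 12.18 = 136.82 → 137
After the tone: rgb(161, 175, 137) = #a1af89.
Lerp each channel 25% toward 0:
  R: 161 + 0.25×(0−161) = 161 − 40.25 = 120.75 → 121
  G: 175 + 0.25×(0−175) = 175 − 43.75 = 131.25 → 131
  B: 137 + 0.25×(0−137) = 137 − 34.25 = 102.75 → 103
rgb(121, 131, 103) = #798367.

#798367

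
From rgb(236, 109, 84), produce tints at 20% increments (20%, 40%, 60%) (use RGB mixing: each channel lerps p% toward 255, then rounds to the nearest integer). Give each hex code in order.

#f08a76, #f4a798, #f7c5bb

20%: (236 + 3.8 = 239.8→240, 109 + 29.2 = 138.2→138, 84 + 34.2 = 118.2→118) → #f08a76
40%: (236 + 7.6 = 243.6→244, 109 + 58.4 = 167.4→167, 84 + 68.4 = 152.4→152) → #f4a798
60%: (236 + 11.4 = 247.4→247, 109 + 87.6 = 196.6→197, 84 + 102.6 = 186.6→187) → #f7c5bb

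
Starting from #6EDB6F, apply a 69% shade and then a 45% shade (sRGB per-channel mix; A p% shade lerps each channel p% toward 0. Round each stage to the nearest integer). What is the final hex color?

#6EDB6F is rgb(110, 219, 111).
Lerp each channel 69% toward 0:
  R: 110 + 0.69×(0−110) = 110 − 75.9 = 34.1 → 34
  G: 219 + 0.69×(0−219) = 219 − 151.11 = 67.89 → 68
  B: 111 + 0.69×(0−111) = 111 − 76.59 = 34.41 → 34
After the shade: rgb(34, 68, 34) = #224422.
A 45% shade moves each channel 45% toward 0:
  R: 34 − 15.3 = 18.7 → 19
  G: 68 − 30.6 = 37.4 → 37
  B: 34 − 15.3 = 18.7 → 19
rgb(19, 37, 19) = #132513.

#132513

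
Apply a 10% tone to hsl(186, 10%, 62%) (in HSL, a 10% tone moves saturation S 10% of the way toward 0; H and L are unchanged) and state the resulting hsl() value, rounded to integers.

hsl(186, 9%, 62%)

S moves 10% from 10 toward 0: 10 − 1 = 9 → 9.
H and L are unchanged.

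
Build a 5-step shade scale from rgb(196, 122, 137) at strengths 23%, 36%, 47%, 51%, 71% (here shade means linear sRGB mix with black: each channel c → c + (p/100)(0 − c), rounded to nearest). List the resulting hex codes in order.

23%: (196 − 45.08 = 150.92→151, 122 − 28.06 = 93.94→94, 137 − 31.51 = 105.49→105) → #975E69
36%: (196 − 70.56 = 125.44→125, 122 − 43.92 = 78.08→78, 137 − 49.32 = 87.68→88) → #7D4E58
47%: (196 − 92.12 = 103.88→104, 122 − 57.34 = 64.66→65, 137 − 64.39 = 72.61→73) → #684149
51%: (196 − 99.96 = 96.04→96, 122 − 62.22 = 59.78→60, 137 − 69.87 = 67.13→67) → #603C43
71%: (196 − 139.16 = 56.84→57, 122 − 86.62 = 35.38→35, 137 − 97.27 = 39.73→40) → #392328

#975E69, #7D4E58, #684149, #603C43, #392328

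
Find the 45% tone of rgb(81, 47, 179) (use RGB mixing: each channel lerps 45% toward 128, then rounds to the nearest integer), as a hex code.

#66539C

Lerp each channel 45% toward 128:
  R: 81 + 0.45×(128−81) = 81 + 21.15 = 102.15 → 102
  G: 47 + 0.45×(128−47) = 47 + 36.45 = 83.45 → 83
  B: 179 − 22.95 = 156.05 → 156
rgb(102, 83, 156) = #66539C.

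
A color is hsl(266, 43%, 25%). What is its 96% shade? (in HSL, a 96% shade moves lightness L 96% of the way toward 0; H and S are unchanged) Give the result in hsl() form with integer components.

L moves 96% from 25 toward 0: 25 − 24 = 1 → 1.
H and S are unchanged.

hsl(266, 43%, 1%)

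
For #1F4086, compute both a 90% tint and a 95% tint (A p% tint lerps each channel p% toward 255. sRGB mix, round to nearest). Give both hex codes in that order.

#1F4086 is rgb(31, 64, 134).
90% tint:
  R: 31 + 201.6 = 232.6 → 233
  G: 64 + 0.9×(255−64) = 64 + 171.9 = 235.9 → 236
  B: 134 + 108.9 = 242.9 → 243
  → #E9ECF3
95% tint:
  R: 31 + 212.8 = 243.8 → 244
  G: 64 + 0.95×(255−64) = 64 + 181.45 = 245.45 → 245
  B: 134 + 114.95 = 248.95 → 249
  → #F4F5F9

#E9ECF3, #F4F5F9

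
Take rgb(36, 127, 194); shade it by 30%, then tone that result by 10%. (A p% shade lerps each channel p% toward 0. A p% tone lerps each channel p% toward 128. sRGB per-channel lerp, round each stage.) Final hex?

#235D87

Per channel, c → c + 0.3(0 − c):
  R: 36 + 0.3×(0−36) = 36 − 10.8 = 25.2 → 25
  G: 127 + 0.3×(0−127) = 127 − 38.1 = 88.9 → 89
  B: 194 + 0.3×(0−194) = 194 − 58.2 = 135.8 → 136
After the shade: rgb(25, 89, 136) = #195988.
A 10% tone moves each channel 10% toward 128:
  R: 25 + 10.3 = 35.3 → 35
  G: 89 + 3.9 = 92.9 → 93
  B: 136 + 0.1×(128−136) = 136 − 0.8 = 135.2 → 135
rgb(35, 93, 135) = #235D87.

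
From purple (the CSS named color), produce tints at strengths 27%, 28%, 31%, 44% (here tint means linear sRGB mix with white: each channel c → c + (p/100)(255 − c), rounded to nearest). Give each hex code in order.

CSS purple is rgb(128, 0, 128).
27%: (128 + 34.29 = 162.29→162, 0 + 68.85 = 68.85→69, 128 + 34.29 = 162.29→162) → #A245A2
28%: (128 + 35.56 = 163.56→164, 0 + 71.4 = 71.4→71, 128 + 35.56 = 163.56→164) → #A447A4
31%: (128 + 39.37 = 167.37→167, 0 + 79.05 = 79.05→79, 128 + 39.37 = 167.37→167) → #A74FA7
44%: (128 + 55.88 = 183.88→184, 0 + 112.2 = 112.2→112, 128 + 55.88 = 183.88→184) → #B870B8

#A245A2, #A447A4, #A74FA7, #B870B8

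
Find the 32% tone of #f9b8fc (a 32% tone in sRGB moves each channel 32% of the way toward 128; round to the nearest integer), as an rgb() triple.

rgb(210, 166, 212)

#f9b8fc is rgb(249, 184, 252).
A 32% tone moves each channel 32% toward 128:
  R: 249 + 0.32×(128−249) = 249 − 38.72 = 210.28 → 210
  G: 184 − 17.92 = 166.08 → 166
  B: 252 − 39.68 = 212.32 → 212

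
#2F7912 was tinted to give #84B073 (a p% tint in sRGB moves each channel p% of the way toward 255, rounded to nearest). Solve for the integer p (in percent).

41%

#2F7912 is rgb(47, 121, 18); #84B073 is rgb(132, 176, 115).
On the B channel (widest range): 115 ≈ 18 + (p/100)(255 − 18), so p ≈ 100×(115 − 18)/(255 − 18) = 9700/237 = 40.93.
p = 41 reproduces all three channels after rounding.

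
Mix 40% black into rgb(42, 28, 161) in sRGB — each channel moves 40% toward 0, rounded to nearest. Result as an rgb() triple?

rgb(25, 17, 97)

Lerp each channel 40% toward 0:
  R: 42 + 0.4×(0−42) = 42 − 16.8 = 25.2 → 25
  G: 28 − 11.2 = 16.8 → 17
  B: 161 + 0.4×(0−161) = 161 − 64.4 = 96.6 → 97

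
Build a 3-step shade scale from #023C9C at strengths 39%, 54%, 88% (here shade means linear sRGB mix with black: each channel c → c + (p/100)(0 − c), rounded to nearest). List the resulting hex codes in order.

#023C9C is rgb(2, 60, 156).
39%: (2 − 0.78 = 1.22→1, 60 − 23.4 = 36.6→37, 156 − 60.84 = 95.16→95) → #01255F
54%: (2 − 1.08 = 0.92→1, 60 − 32.4 = 27.6→28, 156 − 84.24 = 71.76→72) → #011C48
88%: (2 − 1.76 = 0.24→0, 60 − 52.8 = 7.2→7, 156 − 137.28 = 18.72→19) → #000713

#01255F, #011C48, #000713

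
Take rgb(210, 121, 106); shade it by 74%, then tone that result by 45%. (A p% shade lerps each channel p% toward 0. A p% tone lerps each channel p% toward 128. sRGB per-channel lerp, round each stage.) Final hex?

#584B49

Lerp each channel 74% toward 0:
  R: 210 − 155.4 = 54.6 → 55
  G: 121 − 89.54 = 31.46 → 31
  B: 106 + 0.74×(0−106) = 106 − 78.44 = 27.56 → 28
After the shade: rgb(55, 31, 28) = #371F1C.
A 45% tone moves each channel 45% toward 128:
  R: 55 + 0.45×(128−55) = 55 + 32.85 = 87.85 → 88
  G: 31 + 0.45×(128−31) = 31 + 43.65 = 74.65 → 75
  B: 28 + 45 = 73 → 73
rgb(88, 75, 73) = #584B49.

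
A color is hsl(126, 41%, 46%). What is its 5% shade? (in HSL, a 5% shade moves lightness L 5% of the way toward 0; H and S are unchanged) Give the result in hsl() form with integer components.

L moves 5% from 46 toward 0: 46 − 2.3 = 43.7 → 44.
H and S are unchanged.

hsl(126, 41%, 44%)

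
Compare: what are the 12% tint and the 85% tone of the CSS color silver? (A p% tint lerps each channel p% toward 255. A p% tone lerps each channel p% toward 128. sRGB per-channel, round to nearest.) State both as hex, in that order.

#c8c8c8, #8a8a8a

CSS silver is rgb(192, 192, 192).
12% tint:
  R: 192 + 0.12×(255−192) = 192 + 7.56 = 199.56 → 200
  G: 192 + 0.12×(255−192) = 192 + 7.56 = 199.56 → 200
  B: 192 + 7.56 = 199.56 → 200
  → #c8c8c8
85% tone:
  R: 192 + 0.85×(128−192) = 192 − 54.4 = 137.6 → 138
  G: 192 + 0.85×(128−192) = 192 − 54.4 = 137.6 → 138
  B: 192 − 54.4 = 137.6 → 138
  → #8a8a8a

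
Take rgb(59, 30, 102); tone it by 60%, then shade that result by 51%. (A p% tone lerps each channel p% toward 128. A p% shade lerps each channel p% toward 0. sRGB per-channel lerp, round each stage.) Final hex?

Per channel, c → c + 0.6(128 − c):
  R: 59 + 41.4 = 100.4 → 100
  G: 30 + 0.6×(128−30) = 30 + 58.8 = 88.8 → 89
  B: 102 + 0.6×(128−102) = 102 + 15.6 = 117.6 → 118
After the tone: rgb(100, 89, 118) = #645976.
A 51% shade moves each channel 51% toward 0:
  R: 100 − 51 = 49 → 49
  G: 89 + 0.51×(0−89) = 89 − 45.39 = 43.61 → 44
  B: 118 − 60.18 = 57.82 → 58
rgb(49, 44, 58) = #312C3A.

#312C3A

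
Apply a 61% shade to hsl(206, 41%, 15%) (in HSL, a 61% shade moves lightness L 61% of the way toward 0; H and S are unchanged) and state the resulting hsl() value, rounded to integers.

L moves 61% from 15 toward 0: 15 − 9.15 = 5.85 → 6.
H and S are unchanged.

hsl(206, 41%, 6%)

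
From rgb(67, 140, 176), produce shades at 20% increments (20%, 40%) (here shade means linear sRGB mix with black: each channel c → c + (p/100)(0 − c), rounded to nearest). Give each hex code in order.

20%: (67 − 13.4 = 53.6→54, 140 − 28 = 112→112, 176 − 35.2 = 140.8→141) → #36708D
40%: (67 − 26.8 = 40.2→40, 140 − 56 = 84→84, 176 − 70.4 = 105.6→106) → #28546A

#36708D, #28546A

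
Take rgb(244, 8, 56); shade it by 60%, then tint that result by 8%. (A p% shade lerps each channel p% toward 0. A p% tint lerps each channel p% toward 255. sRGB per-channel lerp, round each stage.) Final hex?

#6f1729

Lerp each channel 60% toward 0:
  R: 244 − 146.4 = 97.6 → 98
  G: 8 + 0.6×(0−8) = 8 − 4.8 = 3.2 → 3
  B: 56 + 0.6×(0−56) = 56 − 33.6 = 22.4 → 22
After the shade: rgb(98, 3, 22) = #620316.
Per channel, c → c + 0.08(255 − c):
  R: 98 + 12.56 = 110.56 → 111
  G: 3 + 0.08×(255−3) = 3 + 20.16 = 23.16 → 23
  B: 22 + 18.64 = 40.64 → 41
rgb(111, 23, 41) = #6f1729.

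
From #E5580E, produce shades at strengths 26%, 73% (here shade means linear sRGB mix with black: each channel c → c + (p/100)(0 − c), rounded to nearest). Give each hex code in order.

#A9410A, #3E1804

#E5580E is rgb(229, 88, 14).
26%: (229 − 59.54 = 169.46→169, 88 − 22.88 = 65.12→65, 14 − 3.64 = 10.36→10) → #A9410A
73%: (229 − 167.17 = 61.83→62, 88 − 64.24 = 23.76→24, 14 − 10.22 = 3.78→4) → #3E1804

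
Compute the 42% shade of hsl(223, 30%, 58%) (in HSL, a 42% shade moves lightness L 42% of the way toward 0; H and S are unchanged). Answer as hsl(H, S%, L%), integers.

L moves 42% from 58 toward 0: 58 − 24.36 = 33.64 → 34.
H and S are unchanged.

hsl(223, 30%, 34%)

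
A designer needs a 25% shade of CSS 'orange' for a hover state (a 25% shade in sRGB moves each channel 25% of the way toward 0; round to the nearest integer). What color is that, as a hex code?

#bf7c00

CSS orange is rgb(255, 165, 0).
Lerp each channel 25% toward 0:
  R: 255 − 63.75 = 191.25 → 191
  G: 165 − 41.25 = 123.75 → 124
  B: 0 + 0.25×(0−0) = 0 + 0 = 0 → 0
rgb(191, 124, 0) = #bf7c00.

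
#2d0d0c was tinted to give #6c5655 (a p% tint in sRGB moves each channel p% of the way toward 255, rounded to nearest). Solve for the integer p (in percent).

#2d0d0c is rgb(45, 13, 12); #6c5655 is rgb(108, 86, 85).
On the B channel (widest range): 85 ≈ 12 + (p/100)(255 − 12), so p ≈ 100×(85 − 12)/(255 − 12) = 7300/243 = 30.04.
p = 30 reproduces all three channels after rounding.

30%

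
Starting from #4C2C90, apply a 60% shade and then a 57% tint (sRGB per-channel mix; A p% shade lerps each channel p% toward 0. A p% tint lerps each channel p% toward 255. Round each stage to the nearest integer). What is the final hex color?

#9E99AA

#4C2C90 is rgb(76, 44, 144).
Per channel, c → c + 0.6(0 − c):
  R: 76 + 0.6×(0−76) = 76 − 45.6 = 30.4 → 30
  G: 44 + 0.6×(0−44) = 44 − 26.4 = 17.6 → 18
  B: 144 + 0.6×(0−144) = 144 − 86.4 = 57.6 → 58
After the shade: rgb(30, 18, 58) = #1E123A.
A 57% tint moves each channel 57% toward 255:
  R: 30 + 0.57×(255−30) = 30 + 128.25 = 158.25 → 158
  G: 18 + 135.09 = 153.09 → 153
  B: 58 + 112.29 = 170.29 → 170
rgb(158, 153, 170) = #9E99AA.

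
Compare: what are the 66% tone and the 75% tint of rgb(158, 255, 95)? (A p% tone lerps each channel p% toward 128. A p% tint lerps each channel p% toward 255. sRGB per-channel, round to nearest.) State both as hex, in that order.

#8AAB75, #E7FFD7

66% tone:
  R: 158 + 0.66×(128−158) = 158 − 19.8 = 138.2 → 138
  G: 255 + 0.66×(128−255) = 255 − 83.82 = 171.18 → 171
  B: 95 + 21.78 = 116.78 → 117
  → #8AAB75
75% tint:
  R: 158 + 72.75 = 230.75 → 231
  G: 255 + 0.75×(255−255) = 255 + 0 = 255 → 255
  B: 95 + 120 = 215 → 215
  → #E7FFD7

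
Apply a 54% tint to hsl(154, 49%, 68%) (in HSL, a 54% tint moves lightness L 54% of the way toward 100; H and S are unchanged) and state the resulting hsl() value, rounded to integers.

hsl(154, 49%, 85%)

L moves 54% from 68 toward 100: 68 + 17.28 = 85.28 → 85.
H and S are unchanged.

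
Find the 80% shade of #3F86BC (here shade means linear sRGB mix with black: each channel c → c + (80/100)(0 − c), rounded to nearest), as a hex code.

#0D1B26

#3F86BC is rgb(63, 134, 188).
Per channel, c → c + 0.8(0 − c):
  R: 63 + 0.8×(0−63) = 63 − 50.4 = 12.6 → 13
  G: 134 + 0.8×(0−134) = 134 − 107.2 = 26.8 → 27
  B: 188 − 150.4 = 37.6 → 38
rgb(13, 27, 38) = #0D1B26.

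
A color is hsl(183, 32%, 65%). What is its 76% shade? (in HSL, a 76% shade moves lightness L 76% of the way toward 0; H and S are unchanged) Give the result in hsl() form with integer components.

hsl(183, 32%, 16%)

L moves 76% from 65 toward 0: 65 − 49.4 = 15.6 → 16.
H and S are unchanged.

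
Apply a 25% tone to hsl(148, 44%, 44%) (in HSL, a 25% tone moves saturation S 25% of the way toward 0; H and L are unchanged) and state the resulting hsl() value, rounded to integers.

S moves 25% from 44 toward 0: 44 − 11 = 33 → 33.
H and L are unchanged.

hsl(148, 33%, 44%)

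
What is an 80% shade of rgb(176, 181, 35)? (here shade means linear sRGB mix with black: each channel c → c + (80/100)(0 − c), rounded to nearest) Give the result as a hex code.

#232407

Per channel, c → c + 0.8(0 − c):
  R: 176 + 0.8×(0−176) = 176 − 140.8 = 35.2 → 35
  G: 181 + 0.8×(0−181) = 181 − 144.8 = 36.2 → 36
  B: 35 + 0.8×(0−35) = 35 − 28 = 7 → 7
rgb(35, 36, 7) = #232407.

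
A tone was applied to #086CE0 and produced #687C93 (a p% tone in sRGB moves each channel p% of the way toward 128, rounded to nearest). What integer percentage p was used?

#086CE0 is rgb(8, 108, 224); #687C93 is rgb(104, 124, 147).
On the R channel (widest range): 104 ≈ 8 + (p/100)(128 − 8), so p ≈ 100×(104 − 8)/(128 − 8) = 9600/120 = 80.00.
p = 80 reproduces all three channels after rounding.

80%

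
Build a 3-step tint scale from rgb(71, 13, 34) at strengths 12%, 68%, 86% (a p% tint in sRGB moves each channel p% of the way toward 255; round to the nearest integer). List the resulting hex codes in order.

12%: (71 + 22.08 = 93.08→93, 13 + 29.04 = 42.04→42, 34 + 26.52 = 60.52→61) → #5d2a3d
68%: (71 + 125.12 = 196.12→196, 13 + 164.56 = 177.56→178, 34 + 150.28 = 184.28→184) → #c4b2b8
86%: (71 + 158.24 = 229.24→229, 13 + 208.12 = 221.12→221, 34 + 190.06 = 224.06→224) → #e5dde0

#5d2a3d, #c4b2b8, #e5dde0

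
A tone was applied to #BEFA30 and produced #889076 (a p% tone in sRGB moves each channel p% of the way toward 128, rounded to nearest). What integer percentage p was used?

87%

#BEFA30 is rgb(190, 250, 48); #889076 is rgb(136, 144, 118).
On the G channel (widest range): 144 ≈ 250 + (p/100)(128 − 250), so p ≈ 100×(144 − 250)/(128 − 250) = -10600/-122 = 86.89.
p = 87 reproduces all three channels after rounding.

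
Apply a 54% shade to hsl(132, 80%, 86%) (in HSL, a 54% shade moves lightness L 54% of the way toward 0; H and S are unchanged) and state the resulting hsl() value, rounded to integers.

hsl(132, 80%, 40%)

L moves 54% from 86 toward 0: 86 − 46.44 = 39.56 → 40.
H and S are unchanged.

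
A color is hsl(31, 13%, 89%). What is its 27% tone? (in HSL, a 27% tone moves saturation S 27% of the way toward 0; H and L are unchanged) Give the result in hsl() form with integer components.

S moves 27% from 13 toward 0: 13 − 3.51 = 9.49 → 9.
H and L are unchanged.

hsl(31, 9%, 89%)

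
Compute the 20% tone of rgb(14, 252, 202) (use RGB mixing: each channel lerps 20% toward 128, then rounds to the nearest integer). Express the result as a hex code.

A 20% tone moves each channel 20% toward 128:
  R: 14 + 0.2×(128−14) = 14 + 22.8 = 36.8 → 37
  G: 252 + 0.2×(128−252) = 252 − 24.8 = 227.2 → 227
  B: 202 − 14.8 = 187.2 → 187
rgb(37, 227, 187) = #25E3BB.

#25E3BB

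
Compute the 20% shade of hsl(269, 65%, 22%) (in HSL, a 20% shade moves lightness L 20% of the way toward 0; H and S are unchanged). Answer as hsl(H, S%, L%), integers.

L moves 20% from 22 toward 0: 22 − 4.4 = 17.6 → 18.
H and S are unchanged.

hsl(269, 65%, 18%)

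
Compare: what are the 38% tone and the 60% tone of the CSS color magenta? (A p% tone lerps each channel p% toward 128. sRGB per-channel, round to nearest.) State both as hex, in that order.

#CF31CF, #B34DB3

CSS magenta is rgb(255, 0, 255).
38% tone:
  R: 255 + 0.38×(128−255) = 255 − 48.26 = 206.74 → 207
  G: 0 + 0.38×(128−0) = 0 + 48.64 = 48.64 → 49
  B: 255 − 48.26 = 206.74 → 207
  → #CF31CF
60% tone:
  R: 255 + 0.6×(128−255) = 255 − 76.2 = 178.8 → 179
  G: 0 + 0.6×(128−0) = 0 + 76.8 = 76.8 → 77
  B: 255 + 0.6×(128−255) = 255 − 76.2 = 178.8 → 179
  → #B34DB3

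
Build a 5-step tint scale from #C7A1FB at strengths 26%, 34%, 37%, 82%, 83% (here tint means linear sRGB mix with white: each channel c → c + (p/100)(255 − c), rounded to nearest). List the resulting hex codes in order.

#C7A1FB is rgb(199, 161, 251).
26%: (199 + 14.56 = 213.56→214, 161 + 24.44 = 185.44→185, 251 + 1.04 = 252.04→252) → #D6B9FC
34%: (199 + 19.04 = 218.04→218, 161 + 31.96 = 192.96→193, 251 + 1.36 = 252.36→252) → #DAC1FC
37%: (199 + 20.72 = 219.72→220, 161 + 34.78 = 195.78→196, 251 + 1.48 = 252.48→252) → #DCC4FC
82%: (199 + 45.92 = 244.92→245, 161 + 77.08 = 238.08→238, 251 + 3.28 = 254.28→254) → #F5EEFE
83%: (199 + 46.48 = 245.48→245, 161 + 78.02 = 239.02→239, 251 + 3.32 = 254.32→254) → #F5EFFE

#D6B9FC, #DAC1FC, #DCC4FC, #F5EEFE, #F5EFFE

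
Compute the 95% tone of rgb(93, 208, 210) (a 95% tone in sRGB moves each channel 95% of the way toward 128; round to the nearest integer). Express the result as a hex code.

Per channel, c → c + 0.95(128 − c):
  R: 93 + 33.25 = 126.25 → 126
  G: 208 + 0.95×(128−208) = 208 − 76 = 132 → 132
  B: 210 − 77.9 = 132.1 → 132
rgb(126, 132, 132) = #7e8484.

#7e8484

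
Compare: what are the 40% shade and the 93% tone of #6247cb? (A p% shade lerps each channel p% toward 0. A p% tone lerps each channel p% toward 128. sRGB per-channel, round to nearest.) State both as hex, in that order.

#6247cb is rgb(98, 71, 203).
40% shade:
  R: 98 − 39.2 = 58.8 → 59
  G: 71 − 28.4 = 42.6 → 43
  B: 203 − 81.2 = 121.8 → 122
  → #3b2b7a
93% tone:
  R: 98 + 0.93×(128−98) = 98 + 27.9 = 125.9 → 126
  G: 71 + 0.93×(128−71) = 71 + 53.01 = 124.01 → 124
  B: 203 + 0.93×(128−203) = 203 − 69.75 = 133.25 → 133
  → #7e7c85

#3b2b7a, #7e7c85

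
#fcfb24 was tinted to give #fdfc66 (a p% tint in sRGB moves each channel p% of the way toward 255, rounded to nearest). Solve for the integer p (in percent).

30%

#fcfb24 is rgb(252, 251, 36); #fdfc66 is rgb(253, 252, 102).
On the B channel (widest range): 102 ≈ 36 + (p/100)(255 − 36), so p ≈ 100×(102 − 36)/(255 − 36) = 6600/219 = 30.14.
p = 30 reproduces all three channels after rounding.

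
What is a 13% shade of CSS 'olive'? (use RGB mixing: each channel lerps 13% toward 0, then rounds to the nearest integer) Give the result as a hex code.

#6F6F00

CSS olive is rgb(128, 128, 0).
Lerp each channel 13% toward 0:
  R: 128 + 0.13×(0−128) = 128 − 16.64 = 111.36 → 111
  G: 128 + 0.13×(0−128) = 128 − 16.64 = 111.36 → 111
  B: 0 + 0 = 0 → 0
rgb(111, 111, 0) = #6F6F00.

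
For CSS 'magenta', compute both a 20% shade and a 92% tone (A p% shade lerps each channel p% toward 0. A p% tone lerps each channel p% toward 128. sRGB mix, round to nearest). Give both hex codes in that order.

#CC00CC, #8A768A

CSS magenta is rgb(255, 0, 255).
20% shade:
  R: 255 + 0.2×(0−255) = 255 − 51 = 204 → 204
  G: 0 + 0 = 0 → 0
  B: 255 + 0.2×(0−255) = 255 − 51 = 204 → 204
  → #CC00CC
92% tone:
  R: 255 − 116.84 = 138.16 → 138
  G: 0 + 0.92×(128−0) = 0 + 117.76 = 117.76 → 118
  B: 255 − 116.84 = 138.16 → 138
  → #8A768A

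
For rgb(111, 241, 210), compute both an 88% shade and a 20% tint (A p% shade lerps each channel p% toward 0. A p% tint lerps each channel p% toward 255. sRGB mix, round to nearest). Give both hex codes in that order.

#0d1d19, #8cf4db

88% shade:
  R: 111 − 97.68 = 13.32 → 13
  G: 241 − 212.08 = 28.92 → 29
  B: 210 + 0.88×(0−210) = 210 − 184.8 = 25.2 → 25
  → #0d1d19
20% tint:
  R: 111 + 0.2×(255−111) = 111 + 28.8 = 139.8 → 140
  G: 241 + 2.8 = 243.8 → 244
  B: 210 + 0.2×(255−210) = 210 + 9 = 219 → 219
  → #8cf4db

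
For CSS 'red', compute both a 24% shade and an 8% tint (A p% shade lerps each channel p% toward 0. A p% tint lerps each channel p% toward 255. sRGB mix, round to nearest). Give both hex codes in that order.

#c20000, #ff1414

CSS red is rgb(255, 0, 0).
24% shade:
  R: 255 + 0.24×(0−255) = 255 − 61.2 = 193.8 → 194
  G: 0 + 0.24×(0−0) = 0 + 0 = 0 → 0
  B: 0 + 0.24×(0−0) = 0 + 0 = 0 → 0
  → #c20000
8% tint:
  R: 255 + 0.08×(255−255) = 255 + 0 = 255 → 255
  G: 0 + 0.08×(255−0) = 0 + 20.4 = 20.4 → 20
  B: 0 + 0.08×(255−0) = 0 + 20.4 = 20.4 → 20
  → #ff1414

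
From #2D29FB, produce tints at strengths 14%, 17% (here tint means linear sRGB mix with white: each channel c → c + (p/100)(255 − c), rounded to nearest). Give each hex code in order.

#4A47FC, #514DFC

#2D29FB is rgb(45, 41, 251).
14%: (45 + 29.4 = 74.4→74, 41 + 29.96 = 70.96→71, 251 + 0.56 = 251.56→252) → #4A47FC
17%: (45 + 35.7 = 80.7→81, 41 + 36.38 = 77.38→77, 251 + 0.68 = 251.68→252) → #514DFC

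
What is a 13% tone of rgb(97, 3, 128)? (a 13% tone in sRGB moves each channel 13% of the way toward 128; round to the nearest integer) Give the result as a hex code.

#651380

A 13% tone moves each channel 13% toward 128:
  R: 97 + 0.13×(128−97) = 97 + 4.03 = 101.03 → 101
  G: 3 + 0.13×(128−3) = 3 + 16.25 = 19.25 → 19
  B: 128 + 0 = 128 → 128
rgb(101, 19, 128) = #651380.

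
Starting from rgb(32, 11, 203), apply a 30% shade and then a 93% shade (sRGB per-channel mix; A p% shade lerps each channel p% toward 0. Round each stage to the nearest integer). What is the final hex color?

A 30% shade moves each channel 30% toward 0:
  R: 32 + 0.3×(0−32) = 32 − 9.6 = 22.4 → 22
  G: 11 + 0.3×(0−11) = 11 − 3.3 = 7.7 → 8
  B: 203 − 60.9 = 142.1 → 142
After the shade: rgb(22, 8, 142) = #16088E.
Lerp each channel 93% toward 0:
  R: 22 − 20.46 = 1.54 → 2
  G: 8 + 0.93×(0−8) = 8 − 7.44 = 0.56 → 1
  B: 142 + 0.93×(0−142) = 142 − 132.06 = 9.94 → 10
rgb(2, 1, 10) = #02010A.

#02010A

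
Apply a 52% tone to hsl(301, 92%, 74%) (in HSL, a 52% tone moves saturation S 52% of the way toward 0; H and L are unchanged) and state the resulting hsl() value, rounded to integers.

hsl(301, 44%, 74%)

S moves 52% from 92 toward 0: 92 − 47.84 = 44.16 → 44.
H and L are unchanged.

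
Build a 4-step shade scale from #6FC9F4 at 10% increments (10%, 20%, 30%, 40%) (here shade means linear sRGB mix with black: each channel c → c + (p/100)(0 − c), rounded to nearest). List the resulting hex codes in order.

#6FC9F4 is rgb(111, 201, 244).
10%: (111 − 11.1 = 99.9→100, 201 − 20.1 = 180.9→181, 244 − 24.4 = 219.6→220) → #64B5DC
20%: (111 − 22.2 = 88.8→89, 201 − 40.2 = 160.8→161, 244 − 48.8 = 195.2→195) → #59A1C3
30%: (111 − 33.3 = 77.7→78, 201 − 60.3 = 140.7→141, 244 − 73.2 = 170.8→171) → #4E8DAB
40%: (111 − 44.4 = 66.6→67, 201 − 80.4 = 120.6→121, 244 − 97.6 = 146.4→146) → #437992

#64B5DC, #59A1C3, #4E8DAB, #437992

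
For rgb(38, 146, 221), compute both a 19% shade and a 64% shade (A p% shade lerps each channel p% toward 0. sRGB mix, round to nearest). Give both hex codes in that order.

#1F76B3, #0E3550

19% shade:
  R: 38 + 0.19×(0−38) = 38 − 7.22 = 30.78 → 31
  G: 146 + 0.19×(0−146) = 146 − 27.74 = 118.26 → 118
  B: 221 − 41.99 = 179.01 → 179
  → #1F76B3
64% shade:
  R: 38 + 0.64×(0−38) = 38 − 24.32 = 13.68 → 14
  G: 146 − 93.44 = 52.56 → 53
  B: 221 + 0.64×(0−221) = 221 − 141.44 = 79.56 → 80
  → #0E3550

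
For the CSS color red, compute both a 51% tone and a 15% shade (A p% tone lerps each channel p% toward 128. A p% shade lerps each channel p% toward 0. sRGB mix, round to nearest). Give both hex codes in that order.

#be4141, #d90000

CSS red is rgb(255, 0, 0).
51% tone:
  R: 255 + 0.51×(128−255) = 255 − 64.77 = 190.23 → 190
  G: 0 + 0.51×(128−0) = 0 + 65.28 = 65.28 → 65
  B: 0 + 65.28 = 65.28 → 65
  → #be4141
15% shade:
  R: 255 + 0.15×(0−255) = 255 − 38.25 = 216.75 → 217
  G: 0 + 0 = 0 → 0
  B: 0 + 0.15×(0−0) = 0 + 0 = 0 → 0
  → #d90000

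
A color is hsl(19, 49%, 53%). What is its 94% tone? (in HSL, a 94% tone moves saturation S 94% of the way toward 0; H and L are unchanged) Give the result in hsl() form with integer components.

S moves 94% from 49 toward 0: 49 − 46.06 = 2.94 → 3.
H and L are unchanged.

hsl(19, 3%, 53%)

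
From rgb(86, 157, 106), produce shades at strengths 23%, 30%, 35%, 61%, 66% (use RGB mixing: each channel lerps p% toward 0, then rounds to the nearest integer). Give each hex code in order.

#427952, #3C6E4A, #386645, #223D29, #1D3524

23%: (86 − 19.78 = 66.22→66, 157 − 36.11 = 120.89→121, 106 − 24.38 = 81.62→82) → #427952
30%: (86 − 25.8 = 60.2→60, 157 − 47.1 = 109.9→110, 106 − 31.8 = 74.2→74) → #3C6E4A
35%: (86 − 30.1 = 55.9→56, 157 − 54.95 = 102.05→102, 106 − 37.1 = 68.9→69) → #386645
61%: (86 − 52.46 = 33.54→34, 157 − 95.77 = 61.23→61, 106 − 64.66 = 41.34→41) → #223D29
66%: (86 − 56.76 = 29.24→29, 157 − 103.62 = 53.38→53, 106 − 69.96 = 36.04→36) → #1D3524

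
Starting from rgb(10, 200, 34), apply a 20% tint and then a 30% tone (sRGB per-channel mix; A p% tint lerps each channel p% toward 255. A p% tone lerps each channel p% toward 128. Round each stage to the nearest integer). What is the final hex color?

#50BA5D

A 20% tint moves each channel 20% toward 255:
  R: 10 + 0.2×(255−10) = 10 + 49 = 59 → 59
  G: 200 + 11 = 211 → 211
  B: 34 + 0.2×(255−34) = 34 + 44.2 = 78.2 → 78
After the tint: rgb(59, 211, 78) = #3BD34E.
Per channel, c → c + 0.3(128 − c):
  R: 59 + 20.7 = 79.7 → 80
  G: 211 + 0.3×(128−211) = 211 − 24.9 = 186.1 → 186
  B: 78 + 15 = 93 → 93
rgb(80, 186, 93) = #50BA5D.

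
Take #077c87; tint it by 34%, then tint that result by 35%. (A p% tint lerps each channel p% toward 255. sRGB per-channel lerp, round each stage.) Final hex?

#94c7cc

#077c87 is rgb(7, 124, 135).
A 34% tint moves each channel 34% toward 255:
  R: 7 + 84.32 = 91.32 → 91
  G: 124 + 44.54 = 168.54 → 169
  B: 135 + 0.34×(255−135) = 135 + 40.8 = 175.8 → 176
After the tint: rgb(91, 169, 176) = #5ba9b0.
Lerp each channel 35% toward 255:
  R: 91 + 0.35×(255−91) = 91 + 57.4 = 148.4 → 148
  G: 169 + 0.35×(255−169) = 169 + 30.1 = 199.1 → 199
  B: 176 + 0.35×(255−176) = 176 + 27.65 = 203.65 → 204
rgb(148, 199, 204) = #94c7cc.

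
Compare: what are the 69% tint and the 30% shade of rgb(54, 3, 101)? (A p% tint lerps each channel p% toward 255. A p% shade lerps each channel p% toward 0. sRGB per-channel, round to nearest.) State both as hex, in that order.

#C1B1CF, #260247

69% tint:
  R: 54 + 0.69×(255−54) = 54 + 138.69 = 192.69 → 193
  G: 3 + 173.88 = 176.88 → 177
  B: 101 + 106.26 = 207.26 → 207
  → #C1B1CF
30% shade:
  R: 54 + 0.3×(0−54) = 54 − 16.2 = 37.8 → 38
  G: 3 + 0.3×(0−3) = 3 − 0.9 = 2.1 → 2
  B: 101 − 30.3 = 70.7 → 71
  → #260247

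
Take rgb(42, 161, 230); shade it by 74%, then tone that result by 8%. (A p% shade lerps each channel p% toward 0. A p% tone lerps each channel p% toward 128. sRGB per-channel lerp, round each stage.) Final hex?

Lerp each channel 74% toward 0:
  R: 42 − 31.08 = 10.92 → 11
  G: 161 + 0.74×(0−161) = 161 − 119.14 = 41.86 → 42
  B: 230 + 0.74×(0−230) = 230 − 170.2 = 59.8 → 60
After the shade: rgb(11, 42, 60) = #0B2A3C.
Lerp each channel 8% toward 128:
  R: 11 + 0.08×(128−11) = 11 + 9.36 = 20.36 → 20
  G: 42 + 0.08×(128−42) = 42 + 6.88 = 48.88 → 49
  B: 60 + 5.44 = 65.44 → 65
rgb(20, 49, 65) = #143141.

#143141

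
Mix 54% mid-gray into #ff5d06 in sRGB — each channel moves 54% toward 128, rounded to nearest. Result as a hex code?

#ba7048

#ff5d06 is rgb(255, 93, 6).
Per channel, c → c + 0.54(128 − c):
  R: 255 + 0.54×(128−255) = 255 − 68.58 = 186.42 → 186
  G: 93 + 18.9 = 111.9 → 112
  B: 6 + 65.88 = 71.88 → 72
rgb(186, 112, 72) = #ba7048.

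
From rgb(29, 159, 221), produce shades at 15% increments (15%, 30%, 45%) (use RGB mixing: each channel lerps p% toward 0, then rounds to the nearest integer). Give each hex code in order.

#1987BC, #146F9B, #10577A

15%: (29 − 4.35 = 24.65→25, 159 − 23.85 = 135.15→135, 221 − 33.15 = 187.85→188) → #1987BC
30%: (29 − 8.7 = 20.3→20, 159 − 47.7 = 111.3→111, 221 − 66.3 = 154.7→155) → #146F9B
45%: (29 − 13.05 = 15.95→16, 159 − 71.55 = 87.45→87, 221 − 99.45 = 121.55→122) → #10577A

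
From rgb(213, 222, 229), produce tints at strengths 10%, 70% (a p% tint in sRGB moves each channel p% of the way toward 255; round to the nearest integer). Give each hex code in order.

10%: (213 + 4.2 = 217.2→217, 222 + 3.3 = 225.3→225, 229 + 2.6 = 231.6→232) → #D9E1E8
70%: (213 + 29.4 = 242.4→242, 222 + 23.1 = 245.1→245, 229 + 18.2 = 247.2→247) → #F2F5F7

#D9E1E8, #F2F5F7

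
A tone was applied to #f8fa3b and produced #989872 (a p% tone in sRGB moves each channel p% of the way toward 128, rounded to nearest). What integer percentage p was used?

80%

#f8fa3b is rgb(248, 250, 59); #989872 is rgb(152, 152, 114).
On the G channel (widest range): 152 ≈ 250 + (p/100)(128 − 250), so p ≈ 100×(152 − 250)/(128 − 250) = -9800/-122 = 80.33.
p = 80 reproduces all three channels after rounding.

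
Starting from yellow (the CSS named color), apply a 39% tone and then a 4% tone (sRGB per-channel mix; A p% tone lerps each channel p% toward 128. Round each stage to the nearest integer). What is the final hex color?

#caca35

CSS yellow is rgb(255, 255, 0).
A 39% tone moves each channel 39% toward 128:
  R: 255 + 0.39×(128−255) = 255 − 49.53 = 205.47 → 205
  G: 255 + 0.39×(128−255) = 255 − 49.53 = 205.47 → 205
  B: 0 + 0.39×(128−0) = 0 + 49.92 = 49.92 → 50
After the tone: rgb(205, 205, 50) = #cdcd32.
A 4% tone moves each channel 4% toward 128:
  R: 205 + 0.04×(128−205) = 205 − 3.08 = 201.92 → 202
  G: 205 − 3.08 = 201.92 → 202
  B: 50 + 0.04×(128−50) = 50 + 3.12 = 53.12 → 53
rgb(202, 202, 53) = #caca35.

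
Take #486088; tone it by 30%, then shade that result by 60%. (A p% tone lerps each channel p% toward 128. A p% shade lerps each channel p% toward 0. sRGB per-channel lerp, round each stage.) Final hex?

#242a36

#486088 is rgb(72, 96, 136).
A 30% tone moves each channel 30% toward 128:
  R: 72 + 0.3×(128−72) = 72 + 16.8 = 88.8 → 89
  G: 96 + 0.3×(128−96) = 96 + 9.6 = 105.6 → 106
  B: 136 − 2.4 = 133.6 → 134
After the tone: rgb(89, 106, 134) = #596a86.
A 60% shade moves each channel 60% toward 0:
  R: 89 + 0.6×(0−89) = 89 − 53.4 = 35.6 → 36
  G: 106 − 63.6 = 42.4 → 42
  B: 134 + 0.6×(0−134) = 134 − 80.4 = 53.6 → 54
rgb(36, 42, 54) = #242a36.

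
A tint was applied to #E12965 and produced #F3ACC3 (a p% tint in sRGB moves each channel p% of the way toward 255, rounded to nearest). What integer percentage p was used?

#E12965 is rgb(225, 41, 101); #F3ACC3 is rgb(243, 172, 195).
On the G channel (widest range): 172 ≈ 41 + (p/100)(255 − 41), so p ≈ 100×(172 − 41)/(255 − 41) = 13100/214 = 61.21.
p = 61 reproduces all three channels after rounding.

61%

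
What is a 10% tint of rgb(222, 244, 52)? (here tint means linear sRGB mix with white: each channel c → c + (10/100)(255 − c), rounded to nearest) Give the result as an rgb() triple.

Per channel, c → c + 0.1(255 − c):
  R: 222 + 3.3 = 225.3 → 225
  G: 244 + 1.1 = 245.1 → 245
  B: 52 + 20.3 = 72.3 → 72

rgb(225, 245, 72)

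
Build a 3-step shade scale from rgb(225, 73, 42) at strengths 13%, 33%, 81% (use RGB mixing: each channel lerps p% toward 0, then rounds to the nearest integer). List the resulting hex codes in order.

13%: (225 − 29.25 = 195.75→196, 73 − 9.49 = 63.51→64, 42 − 5.46 = 36.54→37) → #c44025
33%: (225 − 74.25 = 150.75→151, 73 − 24.09 = 48.91→49, 42 − 13.86 = 28.14→28) → #97311c
81%: (225 − 182.25 = 42.75→43, 73 − 59.13 = 13.87→14, 42 − 34.02 = 7.98→8) → #2b0e08

#c44025, #97311c, #2b0e08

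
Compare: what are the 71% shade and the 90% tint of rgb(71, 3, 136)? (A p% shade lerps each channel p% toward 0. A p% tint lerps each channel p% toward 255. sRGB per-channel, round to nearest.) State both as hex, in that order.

71% shade:
  R: 71 − 50.41 = 20.59 → 21
  G: 3 + 0.71×(0−3) = 3 − 2.13 = 0.87 → 1
  B: 136 + 0.71×(0−136) = 136 − 96.56 = 39.44 → 39
  → #150127
90% tint:
  R: 71 + 165.6 = 236.6 → 237
  G: 3 + 0.9×(255−3) = 3 + 226.8 = 229.8 → 230
  B: 136 + 0.9×(255−136) = 136 + 107.1 = 243.1 → 243
  → #ede6f3

#150127, #ede6f3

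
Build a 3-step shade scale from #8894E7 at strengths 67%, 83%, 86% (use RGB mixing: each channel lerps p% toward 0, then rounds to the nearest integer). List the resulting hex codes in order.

#2D314C, #171927, #131520

#8894E7 is rgb(136, 148, 231).
67%: (136 − 91.12 = 44.88→45, 148 − 99.16 = 48.84→49, 231 − 154.77 = 76.23→76) → #2D314C
83%: (136 − 112.88 = 23.12→23, 148 − 122.84 = 25.16→25, 231 − 191.73 = 39.27→39) → #171927
86%: (136 − 116.96 = 19.04→19, 148 − 127.28 = 20.72→21, 231 − 198.66 = 32.34→32) → #131520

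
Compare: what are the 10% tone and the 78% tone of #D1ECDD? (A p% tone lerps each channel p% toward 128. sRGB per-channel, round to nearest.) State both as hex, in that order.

#C9E1D4, #929894

#D1ECDD is rgb(209, 236, 221).
10% tone:
  R: 209 − 8.1 = 200.9 → 201
  G: 236 − 10.8 = 225.2 → 225
  B: 221 + 0.1×(128−221) = 221 − 9.3 = 211.7 → 212
  → #C9E1D4
78% tone:
  R: 209 + 0.78×(128−209) = 209 − 63.18 = 145.82 → 146
  G: 236 + 0.78×(128−236) = 236 − 84.24 = 151.76 → 152
  B: 221 + 0.78×(128−221) = 221 − 72.54 = 148.46 → 148
  → #929894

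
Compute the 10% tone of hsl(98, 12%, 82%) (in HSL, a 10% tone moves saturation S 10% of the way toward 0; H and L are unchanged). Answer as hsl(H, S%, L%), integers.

hsl(98, 11%, 82%)

S moves 10% from 12 toward 0: 12 − 1.2 = 10.8 → 11.
H and L are unchanged.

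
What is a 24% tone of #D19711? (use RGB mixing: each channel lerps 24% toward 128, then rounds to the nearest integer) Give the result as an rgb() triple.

#D19711 is rgb(209, 151, 17).
Lerp each channel 24% toward 128:
  R: 209 − 19.44 = 189.56 → 190
  G: 151 + 0.24×(128−151) = 151 − 5.52 = 145.48 → 145
  B: 17 + 0.24×(128−17) = 17 + 26.64 = 43.64 → 44

rgb(190, 145, 44)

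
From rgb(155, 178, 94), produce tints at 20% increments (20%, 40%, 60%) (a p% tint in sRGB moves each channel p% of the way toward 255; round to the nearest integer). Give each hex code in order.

20%: (155 + 20 = 175→175, 178 + 15.4 = 193.4→193, 94 + 32.2 = 126.2→126) → #afc17e
40%: (155 + 40 = 195→195, 178 + 30.8 = 208.8→209, 94 + 64.4 = 158.4→158) → #c3d19e
60%: (155 + 60 = 215→215, 178 + 46.2 = 224.2→224, 94 + 96.6 = 190.6→191) → #d7e0bf

#afc17e, #c3d19e, #d7e0bf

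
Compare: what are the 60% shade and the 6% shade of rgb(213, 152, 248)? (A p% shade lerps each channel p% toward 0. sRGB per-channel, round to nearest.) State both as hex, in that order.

#553D63, #C88FE9

60% shade:
  R: 213 + 0.6×(0−213) = 213 − 127.8 = 85.2 → 85
  G: 152 + 0.6×(0−152) = 152 − 91.2 = 60.8 → 61
  B: 248 + 0.6×(0−248) = 248 − 148.8 = 99.2 → 99
  → #553D63
6% shade:
  R: 213 + 0.06×(0−213) = 213 − 12.78 = 200.22 → 200
  G: 152 + 0.06×(0−152) = 152 − 9.12 = 142.88 → 143
  B: 248 − 14.88 = 233.12 → 233
  → #C88FE9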